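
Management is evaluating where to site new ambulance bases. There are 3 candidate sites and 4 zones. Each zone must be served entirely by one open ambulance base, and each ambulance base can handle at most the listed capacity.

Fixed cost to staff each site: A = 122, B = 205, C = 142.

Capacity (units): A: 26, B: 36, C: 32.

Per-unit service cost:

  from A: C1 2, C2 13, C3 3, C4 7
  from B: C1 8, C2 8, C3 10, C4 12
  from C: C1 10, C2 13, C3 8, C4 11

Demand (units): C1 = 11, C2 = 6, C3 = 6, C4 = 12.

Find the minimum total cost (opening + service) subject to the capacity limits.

Minimum total cost: 496

Open {A, C}: C1→A 2·11=22, C2→C 13·6=78, C3→C 8·6=48, C4→A 7·12=84.
Loads: A carries 23/26, C carries 12/32. Service 232; fixed 264; total 496.
Next best feasible plan costs 514.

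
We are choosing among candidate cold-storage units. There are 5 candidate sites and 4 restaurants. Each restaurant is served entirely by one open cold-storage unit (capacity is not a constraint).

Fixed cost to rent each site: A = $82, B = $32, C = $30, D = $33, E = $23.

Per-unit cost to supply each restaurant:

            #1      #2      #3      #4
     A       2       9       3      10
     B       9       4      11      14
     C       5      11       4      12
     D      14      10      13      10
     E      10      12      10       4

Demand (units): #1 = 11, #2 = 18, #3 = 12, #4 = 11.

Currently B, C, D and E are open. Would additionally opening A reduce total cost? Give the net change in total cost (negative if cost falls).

Current service cost with {B, C, D, E}: 219.
Adding A: each restaurant re-picks its cheapest; new service cost 174, saving 45.
Extra fixed cost: 82. Net change = 82 − 45 = 37.
(Totals: 337 → 374.)

No — net change +37 (cost rises by 37).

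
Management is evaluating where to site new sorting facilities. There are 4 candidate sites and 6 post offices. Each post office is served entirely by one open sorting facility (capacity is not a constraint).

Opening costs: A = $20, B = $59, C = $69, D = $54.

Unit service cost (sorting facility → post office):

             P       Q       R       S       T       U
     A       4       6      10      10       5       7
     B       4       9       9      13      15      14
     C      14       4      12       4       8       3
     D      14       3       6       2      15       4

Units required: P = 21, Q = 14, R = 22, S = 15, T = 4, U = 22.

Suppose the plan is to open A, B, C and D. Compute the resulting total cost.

Total cost: 576

Each post office is assigned to its cheapest site among the open ones.
{A, B, C, D}: P→A 4·21=84, Q→D 3·14=42, R→D 6·22=132, S→D 2·15=30, T→A 5·4=20, U→C 3·22=66. Service 374; fixed 202; total 576.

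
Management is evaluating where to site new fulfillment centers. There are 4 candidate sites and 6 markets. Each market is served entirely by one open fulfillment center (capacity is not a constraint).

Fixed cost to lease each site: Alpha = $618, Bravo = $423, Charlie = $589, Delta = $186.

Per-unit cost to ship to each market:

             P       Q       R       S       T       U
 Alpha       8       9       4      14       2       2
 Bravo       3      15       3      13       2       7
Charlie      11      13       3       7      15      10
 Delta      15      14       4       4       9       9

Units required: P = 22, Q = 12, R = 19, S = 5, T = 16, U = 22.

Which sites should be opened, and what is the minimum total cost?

For any fixed open set, each market goes to its cheapest open site; total = fixed + service.
{Bravo}: P→Bravo 3·22=66, Q→Bravo 15·12=180, R→Bravo 3·19=57, S→Bravo 13·5=65, T→Bravo 2·16=32, U→Bravo 7·22=154. Service 554; fixed 423; total 977.
{Bravo, Delta}: P→Bravo 3·22=66, Q→Delta 14·12=168, R→Bravo 3·19=57, S→Delta 4·5=20, T→Bravo 2·16=32, U→Bravo 7·22=154. Service 497; fixed 609; total 1106.
{Delta}: service 936 + fixed 186 = 1122
{Alpha, Bravo, Charlie, Delta}: service 327 + fixed 1816 = 2143
(All 15 nonempty subsets were checked; Bravo only is lowest.)

Open Bravo only; minimum total cost 977.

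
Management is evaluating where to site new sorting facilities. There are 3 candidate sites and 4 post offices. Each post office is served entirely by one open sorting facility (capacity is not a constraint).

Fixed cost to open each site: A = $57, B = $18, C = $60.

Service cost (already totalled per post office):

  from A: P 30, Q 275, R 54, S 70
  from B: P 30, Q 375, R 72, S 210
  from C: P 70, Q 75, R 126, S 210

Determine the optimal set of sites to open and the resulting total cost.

For any fixed open set, each post office goes to its cheapest open site; total = fixed + service.
{A, C}: P→A 30, Q→C 75, R→A 54, S→A 70. Service 229; fixed 117; total 346.
{A, B, C}: service 229 + fixed 135 = 364
{B, C}: service 387 + fixed 78 = 465
{B}: P→B 30, Q→B 375, R→B 72, S→B 210. Service 687; fixed 18; total 705.
No other subset beats 346.

Open A and C; minimum total cost 346.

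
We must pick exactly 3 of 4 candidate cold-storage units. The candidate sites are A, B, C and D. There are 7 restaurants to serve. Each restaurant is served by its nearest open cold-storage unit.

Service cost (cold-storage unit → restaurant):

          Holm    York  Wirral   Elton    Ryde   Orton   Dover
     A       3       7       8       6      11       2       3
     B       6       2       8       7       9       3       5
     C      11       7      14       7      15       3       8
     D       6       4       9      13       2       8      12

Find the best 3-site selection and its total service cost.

With exactly 3 open, each restaurant uses its cheapest among the chosen.
{A, B, D}: Holm→A 3, York→B 2, Wirral→A 8, Elton→A 6, Ryde→D 2, Orton→A 2, Dover→A 3. Service cost 26.
{A, C, D}: service cost 28
{A, B, C}: service cost 33
Among all 4 size-3 choices, {A, B, D} is lowest.

Choose A, B and D; total service cost 26.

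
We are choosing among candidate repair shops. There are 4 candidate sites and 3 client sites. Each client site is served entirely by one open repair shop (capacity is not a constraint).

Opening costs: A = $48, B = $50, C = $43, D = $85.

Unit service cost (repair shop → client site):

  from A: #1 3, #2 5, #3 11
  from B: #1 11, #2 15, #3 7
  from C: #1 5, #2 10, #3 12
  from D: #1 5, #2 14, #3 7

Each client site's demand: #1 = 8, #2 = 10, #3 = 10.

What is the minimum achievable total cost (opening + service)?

Minimum total cost: 232

For any fixed open set, each client site goes to its cheapest open site; total = fixed + service.
{A}: #1→A 3·8=24, #2→A 5·10=50, #3→A 11·10=110. Service 184; fixed 48; total 232.
{A, B}: #1→A 3·8=24, #2→A 5·10=50, #3→B 7·10=70. Service 144; fixed 98; total 242.
{A, C}: service 184 + fixed 91 = 275
{A, B, C, D}: service 144 + fixed 226 = 370
No other subset beats 232.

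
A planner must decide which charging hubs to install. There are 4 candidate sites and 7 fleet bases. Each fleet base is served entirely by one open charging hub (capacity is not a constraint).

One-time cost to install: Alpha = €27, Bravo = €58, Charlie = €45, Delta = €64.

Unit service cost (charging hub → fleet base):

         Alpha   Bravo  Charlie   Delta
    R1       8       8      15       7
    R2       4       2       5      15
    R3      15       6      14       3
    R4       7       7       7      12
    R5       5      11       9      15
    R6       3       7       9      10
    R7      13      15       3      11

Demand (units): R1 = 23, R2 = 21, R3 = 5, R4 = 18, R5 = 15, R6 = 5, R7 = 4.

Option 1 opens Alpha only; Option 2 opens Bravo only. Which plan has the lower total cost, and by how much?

Option 1 is cheaper by 62.

Option 1: {Alpha}: R1→Alpha 8·23=184, R2→Alpha 4·21=84, R3→Alpha 15·5=75, R4→Alpha 7·18=126, R5→Alpha 5·15=75, R6→Alpha 3·5=15, R7→Alpha 13·4=52. Service 611; fixed 27; total 638.
Option 2: {Bravo}: R1→Bravo 8·23=184, R2→Bravo 2·21=42, R3→Bravo 6·5=30, R4→Bravo 7·18=126, R5→Bravo 11·15=165, R6→Bravo 7·5=35, R7→Bravo 15·4=60. Service 642; fixed 58; total 700.
Difference: |638 − 700| = 62.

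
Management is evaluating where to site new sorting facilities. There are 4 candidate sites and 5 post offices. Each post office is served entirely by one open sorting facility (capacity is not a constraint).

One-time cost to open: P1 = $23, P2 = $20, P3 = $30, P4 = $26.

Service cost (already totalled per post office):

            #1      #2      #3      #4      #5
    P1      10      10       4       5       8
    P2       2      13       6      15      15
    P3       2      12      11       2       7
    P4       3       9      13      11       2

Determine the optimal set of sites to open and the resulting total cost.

Open P1 only; minimum total cost 60.

For any fixed open set, each post office goes to its cheapest open site; total = fixed + service.
{P1}: #1→P1 10, #2→P1 10, #3→P1 4, #4→P1 5, #5→P1 8. Service 37; fixed 23; total 60.
{P3}: service 34 + fixed 30 = 64
{P4}: #1→P4 3, #2→P4 9, #3→P4 13, #4→P4 11, #5→P4 2. Service 38; fixed 26; total 64.
{P1, P2, P3, P4}: service 19 + fixed 99 = 118
No other subset beats 60.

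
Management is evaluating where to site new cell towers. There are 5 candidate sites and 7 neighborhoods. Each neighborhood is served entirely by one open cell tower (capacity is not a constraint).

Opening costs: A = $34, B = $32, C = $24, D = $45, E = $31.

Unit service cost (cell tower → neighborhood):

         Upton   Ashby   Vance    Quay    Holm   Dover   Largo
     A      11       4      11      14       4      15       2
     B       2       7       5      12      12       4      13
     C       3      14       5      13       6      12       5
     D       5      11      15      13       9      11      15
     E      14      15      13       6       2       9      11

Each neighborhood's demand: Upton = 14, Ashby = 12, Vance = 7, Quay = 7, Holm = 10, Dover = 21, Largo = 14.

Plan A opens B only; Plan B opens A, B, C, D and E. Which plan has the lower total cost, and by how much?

Plan B is cheaper by 198.

Plan A: {B}: Upton→B 2·14=28, Ashby→B 7·12=84, Vance→B 5·7=35, Quay→B 12·7=84, Holm→B 12·10=120, Dover→B 4·21=84, Largo→B 13·14=182. Service 617; fixed 32; total 649.
Plan B: {A, B, C, D, E}: Upton→B 2·14=28, Ashby→A 4·12=48, Vance→B 5·7=35, Quay→E 6·7=42, Holm→E 2·10=20, Dover→B 4·21=84, Largo→A 2·14=28. Service 285; fixed 166; total 451.
Difference: |649 − 451| = 198.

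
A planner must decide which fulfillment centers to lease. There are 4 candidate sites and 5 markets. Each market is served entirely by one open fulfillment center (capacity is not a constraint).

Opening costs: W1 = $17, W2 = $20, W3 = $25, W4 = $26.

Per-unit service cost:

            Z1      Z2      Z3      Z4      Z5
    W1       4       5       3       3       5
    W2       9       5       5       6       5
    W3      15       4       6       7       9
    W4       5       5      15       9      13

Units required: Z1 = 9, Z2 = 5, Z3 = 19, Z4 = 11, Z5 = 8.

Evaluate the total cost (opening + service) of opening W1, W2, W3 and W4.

Each market is assigned to its cheapest site among the open ones.
{W1, W2, W3, W4}: Z1→W1 4·9=36, Z2→W3 4·5=20, Z3→W1 3·19=57, Z4→W1 3·11=33, Z5→W1 5·8=40. Service 186; fixed 88; total 274.

Total cost: 274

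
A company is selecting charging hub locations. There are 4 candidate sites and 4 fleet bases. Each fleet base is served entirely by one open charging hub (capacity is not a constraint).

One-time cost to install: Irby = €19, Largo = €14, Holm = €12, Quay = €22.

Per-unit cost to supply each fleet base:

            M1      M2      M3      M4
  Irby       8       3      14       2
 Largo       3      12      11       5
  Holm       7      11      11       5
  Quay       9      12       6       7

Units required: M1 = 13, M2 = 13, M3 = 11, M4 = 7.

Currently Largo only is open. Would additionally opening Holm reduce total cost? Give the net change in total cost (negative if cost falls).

Current service cost with {Largo}: 351.
Adding Holm: each fleet base re-picks its cheapest; new service cost 338, saving 13.
Extra fixed cost: 12. Net change = 12 − 13 = -1.
(Totals: 365 → 364.)

Yes — net change −1 (cost falls by 1).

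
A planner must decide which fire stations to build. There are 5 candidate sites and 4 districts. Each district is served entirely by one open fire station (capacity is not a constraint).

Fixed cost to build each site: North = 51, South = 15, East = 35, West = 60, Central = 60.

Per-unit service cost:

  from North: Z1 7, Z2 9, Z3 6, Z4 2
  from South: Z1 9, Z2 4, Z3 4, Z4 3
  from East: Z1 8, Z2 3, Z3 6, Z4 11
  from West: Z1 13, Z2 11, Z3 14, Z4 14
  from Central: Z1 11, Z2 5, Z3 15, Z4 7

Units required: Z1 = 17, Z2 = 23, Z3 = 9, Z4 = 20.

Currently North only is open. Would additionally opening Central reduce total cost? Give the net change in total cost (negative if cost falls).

Yes — net change −32 (cost falls by 32).

Current service cost with {North}: 420.
Adding Central: each district re-picks its cheapest; new service cost 328, saving 92.
Extra fixed cost: 60. Net change = 60 − 92 = -32.
(Totals: 471 → 439.)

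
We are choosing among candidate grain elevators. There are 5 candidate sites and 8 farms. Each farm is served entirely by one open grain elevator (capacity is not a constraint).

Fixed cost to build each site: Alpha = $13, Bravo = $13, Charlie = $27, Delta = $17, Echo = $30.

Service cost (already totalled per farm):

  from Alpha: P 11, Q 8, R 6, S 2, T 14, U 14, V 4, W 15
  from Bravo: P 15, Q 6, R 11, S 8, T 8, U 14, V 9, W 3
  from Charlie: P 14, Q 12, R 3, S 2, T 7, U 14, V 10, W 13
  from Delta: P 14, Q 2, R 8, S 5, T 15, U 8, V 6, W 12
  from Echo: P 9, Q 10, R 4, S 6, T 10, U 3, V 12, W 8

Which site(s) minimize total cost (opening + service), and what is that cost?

Open Alpha and Bravo; minimum total cost 80.

For any fixed open set, each farm goes to its cheapest open site; total = fixed + service.
{Alpha, Bravo}: P→Alpha 11, Q→Bravo 6, R→Alpha 6, S→Alpha 2, T→Bravo 8, U→Alpha 14, V→Alpha 4, W→Bravo 3. Service 54; fixed 26; total 80.
{Bravo, Delta}: service 54 + fixed 30 = 84
{Alpha}: P→Alpha 11, Q→Alpha 8, R→Alpha 6, S→Alpha 2, T→Alpha 14, U→Alpha 14, V→Alpha 4, W→Alpha 15. Service 74; fixed 13; total 87.
{Alpha, Bravo, Charlie, Delta, Echo}: service 33 + fixed 100 = 133
No other subset beats 80.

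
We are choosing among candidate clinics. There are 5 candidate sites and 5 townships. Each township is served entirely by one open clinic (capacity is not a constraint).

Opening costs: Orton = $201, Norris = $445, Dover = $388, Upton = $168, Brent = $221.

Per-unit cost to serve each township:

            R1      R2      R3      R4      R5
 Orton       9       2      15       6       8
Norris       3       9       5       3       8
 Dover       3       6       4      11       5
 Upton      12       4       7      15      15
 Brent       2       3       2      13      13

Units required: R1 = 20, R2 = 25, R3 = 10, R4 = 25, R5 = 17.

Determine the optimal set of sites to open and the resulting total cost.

Open Orton and Brent; minimum total cost 818.

For any fixed open set, each township goes to its cheapest open site; total = fixed + service.
{Orton, Brent}: R1→Brent 2·20=40, R2→Orton 2·25=50, R3→Brent 2·10=20, R4→Orton 6·25=150, R5→Orton 8·17=136. Service 396; fixed 422; total 818.
{Orton}: service 666 + fixed 201 = 867
{Brent}: service 681 + fixed 221 = 902
{Orton, Norris, Dover, Upton, Brent}: R1→Brent 2·20=40, R2→Orton 2·25=50, R3→Brent 2·10=20, R4→Norris 3·25=75, R5→Dover 5·17=85. Service 270; fixed 1423; total 1693.
No other subset beats 818.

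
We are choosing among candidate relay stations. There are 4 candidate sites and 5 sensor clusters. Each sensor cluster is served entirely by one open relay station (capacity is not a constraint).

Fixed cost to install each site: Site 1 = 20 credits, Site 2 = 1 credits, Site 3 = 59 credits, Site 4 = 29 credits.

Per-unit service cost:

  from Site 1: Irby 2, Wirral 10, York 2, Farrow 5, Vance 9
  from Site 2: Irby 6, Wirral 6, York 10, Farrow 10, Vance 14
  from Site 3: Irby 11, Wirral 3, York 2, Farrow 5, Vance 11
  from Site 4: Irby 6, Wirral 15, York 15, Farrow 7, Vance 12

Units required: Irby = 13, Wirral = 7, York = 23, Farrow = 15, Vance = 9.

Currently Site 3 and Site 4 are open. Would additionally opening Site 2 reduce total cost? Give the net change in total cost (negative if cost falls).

No — net change +1 (cost rises by 1).

Current service cost with {Site 3, Site 4}: 319.
Adding Site 2: each sensor cluster re-picks its cheapest; new service cost 319, saving 0.
Extra fixed cost: 1. Net change = 1 − 0 = 1.
(Totals: 407 → 408.)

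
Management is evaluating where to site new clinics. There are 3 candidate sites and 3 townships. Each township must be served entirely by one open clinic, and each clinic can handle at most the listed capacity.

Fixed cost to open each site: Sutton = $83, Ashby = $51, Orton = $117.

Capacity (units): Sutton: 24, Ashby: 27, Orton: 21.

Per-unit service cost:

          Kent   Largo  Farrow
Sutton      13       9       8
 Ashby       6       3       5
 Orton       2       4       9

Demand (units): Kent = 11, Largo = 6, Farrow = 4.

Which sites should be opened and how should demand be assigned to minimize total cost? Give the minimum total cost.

Minimum total cost: 155

Open {Ashby}: Kent→Ashby 6·11=66, Largo→Ashby 3·6=18, Farrow→Ashby 5·4=20.
Loads: Ashby carries 21/27. Service 104; fixed 51; total 155.
Next best feasible plan costs 199.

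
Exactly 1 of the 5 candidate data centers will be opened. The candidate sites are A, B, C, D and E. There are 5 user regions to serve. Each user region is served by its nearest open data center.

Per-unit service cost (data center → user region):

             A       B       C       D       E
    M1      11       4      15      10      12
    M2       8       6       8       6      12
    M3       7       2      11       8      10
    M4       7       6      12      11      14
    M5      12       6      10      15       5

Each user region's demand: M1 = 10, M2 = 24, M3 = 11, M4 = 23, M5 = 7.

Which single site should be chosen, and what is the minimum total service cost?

With exactly 1 open, each user region uses its cheapest among the chosen.
{B}: M1→B 4·10=40, M2→B 6·24=144, M3→B 2·11=22, M4→B 6·23=138, M5→B 6·7=42. Service cost 386.
{A}: service cost 624
{D}: service cost 690
Among all 5 size-1 choices, {B} is lowest.

Choose B only; total service cost 386.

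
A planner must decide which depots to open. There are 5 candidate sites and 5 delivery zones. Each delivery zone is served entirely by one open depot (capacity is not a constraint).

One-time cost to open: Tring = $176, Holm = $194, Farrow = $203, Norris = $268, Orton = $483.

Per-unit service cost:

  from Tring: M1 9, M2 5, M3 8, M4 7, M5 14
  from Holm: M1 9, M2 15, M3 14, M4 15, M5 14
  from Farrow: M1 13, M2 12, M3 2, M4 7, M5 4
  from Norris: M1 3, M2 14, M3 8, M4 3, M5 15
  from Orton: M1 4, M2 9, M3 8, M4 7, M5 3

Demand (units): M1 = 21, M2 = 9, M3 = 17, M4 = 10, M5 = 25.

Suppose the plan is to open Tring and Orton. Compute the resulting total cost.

Each delivery zone is assigned to its cheapest site among the open ones.
{Tring, Orton}: M1→Orton 4·21=84, M2→Tring 5·9=45, M3→Tring 8·17=136, M4→Tring 7·10=70, M5→Orton 3·25=75. Service 410; fixed 659; total 1069.

Total cost: 1069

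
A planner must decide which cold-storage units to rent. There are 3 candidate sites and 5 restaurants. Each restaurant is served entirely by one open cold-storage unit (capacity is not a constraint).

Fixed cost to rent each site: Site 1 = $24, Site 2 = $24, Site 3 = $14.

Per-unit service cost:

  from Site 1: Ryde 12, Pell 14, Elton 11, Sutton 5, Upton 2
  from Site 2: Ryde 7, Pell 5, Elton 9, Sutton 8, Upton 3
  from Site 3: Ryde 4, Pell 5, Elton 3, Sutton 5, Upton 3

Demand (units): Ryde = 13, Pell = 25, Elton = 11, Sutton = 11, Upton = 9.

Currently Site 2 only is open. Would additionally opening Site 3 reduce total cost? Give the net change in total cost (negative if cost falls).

Yes — net change −124 (cost falls by 124).

Current service cost with {Site 2}: 430.
Adding Site 3: each restaurant re-picks its cheapest; new service cost 292, saving 138.
Extra fixed cost: 14. Net change = 14 − 138 = -124.
(Totals: 454 → 330.)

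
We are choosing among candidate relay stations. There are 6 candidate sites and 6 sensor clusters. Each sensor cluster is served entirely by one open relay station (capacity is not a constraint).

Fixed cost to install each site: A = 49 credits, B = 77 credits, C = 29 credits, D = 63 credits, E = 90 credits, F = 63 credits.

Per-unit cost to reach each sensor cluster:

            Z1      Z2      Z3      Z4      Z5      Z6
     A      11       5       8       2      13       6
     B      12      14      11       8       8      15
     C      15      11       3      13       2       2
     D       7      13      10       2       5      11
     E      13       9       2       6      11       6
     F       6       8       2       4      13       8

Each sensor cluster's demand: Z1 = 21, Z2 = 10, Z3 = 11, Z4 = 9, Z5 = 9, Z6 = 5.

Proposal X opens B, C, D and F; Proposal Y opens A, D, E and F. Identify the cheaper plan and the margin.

Proposal X: {B, C, D, F}: Z1→F 6·21=126, Z2→F 8·10=80, Z3→F 2·11=22, Z4→D 2·9=18, Z5→C 2·9=18, Z6→C 2·5=10. Service 274; fixed 232; total 506.
Proposal Y: {A, D, E, F}: Z1→F 6·21=126, Z2→A 5·10=50, Z3→E 2·11=22, Z4→A 2·9=18, Z5→D 5·9=45, Z6→A 6·5=30. Service 291; fixed 265; total 556.
Difference: |506 − 556| = 50.

Proposal X is cheaper by 50.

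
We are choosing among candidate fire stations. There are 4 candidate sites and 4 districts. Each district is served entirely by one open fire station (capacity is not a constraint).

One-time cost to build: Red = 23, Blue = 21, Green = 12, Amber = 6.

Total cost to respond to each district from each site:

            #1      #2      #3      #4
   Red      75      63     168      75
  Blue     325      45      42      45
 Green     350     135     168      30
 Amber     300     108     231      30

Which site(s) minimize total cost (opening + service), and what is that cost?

Open Red, Blue and Amber; minimum total cost 242.

For any fixed open set, each district goes to its cheapest open site; total = fixed + service.
{Red, Blue, Amber}: #1→Red 75, #2→Blue 45, #3→Blue 42, #4→Amber 30. Service 192; fixed 50; total 242.
{Red, Blue, Green}: service 192 + fixed 56 = 248
{Red, Blue}: service 207 + fixed 44 = 251
{Red, Blue, Green, Amber}: service 192 + fixed 62 = 254
No other subset beats 242.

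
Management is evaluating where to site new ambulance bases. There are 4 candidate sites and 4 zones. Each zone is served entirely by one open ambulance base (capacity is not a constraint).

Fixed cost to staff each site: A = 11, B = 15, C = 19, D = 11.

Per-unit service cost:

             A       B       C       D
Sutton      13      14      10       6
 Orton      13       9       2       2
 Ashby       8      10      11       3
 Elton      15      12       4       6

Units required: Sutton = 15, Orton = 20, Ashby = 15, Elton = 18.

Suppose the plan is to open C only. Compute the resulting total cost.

Total cost: 446

Each zone is assigned to its cheapest site among the open ones.
{C}: Sutton→C 10·15=150, Orton→C 2·20=40, Ashby→C 11·15=165, Elton→C 4·18=72. Service 427; fixed 19; total 446.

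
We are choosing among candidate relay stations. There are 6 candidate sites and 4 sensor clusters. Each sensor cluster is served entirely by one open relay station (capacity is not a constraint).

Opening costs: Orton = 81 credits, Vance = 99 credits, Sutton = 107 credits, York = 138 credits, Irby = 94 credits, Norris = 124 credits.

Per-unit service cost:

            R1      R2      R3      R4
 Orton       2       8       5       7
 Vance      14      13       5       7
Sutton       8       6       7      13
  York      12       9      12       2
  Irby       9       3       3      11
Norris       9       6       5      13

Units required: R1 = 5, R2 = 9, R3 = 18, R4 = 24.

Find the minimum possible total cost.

For any fixed open set, each sensor cluster goes to its cheapest open site; total = fixed + service.
{York, Irby}: R1→Irby 9·5=45, R2→Irby 3·9=27, R3→Irby 3·18=54, R4→York 2·24=48. Service 174; fixed 232; total 406.
{Orton}: R1→Orton 2·5=10, R2→Orton 8·9=72, R3→Orton 5·18=90, R4→Orton 7·24=168. Service 340; fixed 81; total 421.
{Orton, Irby}: service 259 + fixed 175 = 434
{Orton, Vance, Sutton, York, Irby, Norris}: service 139 + fixed 643 = 782
No other subset beats 406.

Minimum total cost: 406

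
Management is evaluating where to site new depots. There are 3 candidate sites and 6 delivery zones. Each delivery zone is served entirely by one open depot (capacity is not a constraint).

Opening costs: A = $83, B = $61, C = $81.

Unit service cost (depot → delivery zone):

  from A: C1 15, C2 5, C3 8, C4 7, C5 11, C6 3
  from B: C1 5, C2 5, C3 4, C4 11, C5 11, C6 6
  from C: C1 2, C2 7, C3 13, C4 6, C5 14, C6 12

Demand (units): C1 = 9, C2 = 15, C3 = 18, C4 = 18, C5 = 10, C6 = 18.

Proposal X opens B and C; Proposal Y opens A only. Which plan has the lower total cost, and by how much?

Proposal X is cheaper by 94.

Proposal X: {B, C}: C1→C 2·9=18, C2→B 5·15=75, C3→B 4·18=72, C4→C 6·18=108, C5→B 11·10=110, C6→B 6·18=108. Service 491; fixed 142; total 633.
Proposal Y: {A}: C1→A 15·9=135, C2→A 5·15=75, C3→A 8·18=144, C4→A 7·18=126, C5→A 11·10=110, C6→A 3·18=54. Service 644; fixed 83; total 727.
Difference: |633 − 727| = 94.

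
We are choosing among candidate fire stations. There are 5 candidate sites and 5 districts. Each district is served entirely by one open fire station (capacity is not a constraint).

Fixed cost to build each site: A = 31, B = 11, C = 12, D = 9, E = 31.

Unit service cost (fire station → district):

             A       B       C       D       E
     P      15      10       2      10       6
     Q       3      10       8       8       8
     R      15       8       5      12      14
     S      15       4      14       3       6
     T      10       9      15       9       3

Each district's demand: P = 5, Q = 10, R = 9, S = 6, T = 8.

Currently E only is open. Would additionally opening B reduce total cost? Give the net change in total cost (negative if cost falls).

Yes — net change −55 (cost falls by 55).

Current service cost with {E}: 296.
Adding B: each district re-picks its cheapest; new service cost 230, saving 66.
Extra fixed cost: 11. Net change = 11 − 66 = -55.
(Totals: 327 → 272.)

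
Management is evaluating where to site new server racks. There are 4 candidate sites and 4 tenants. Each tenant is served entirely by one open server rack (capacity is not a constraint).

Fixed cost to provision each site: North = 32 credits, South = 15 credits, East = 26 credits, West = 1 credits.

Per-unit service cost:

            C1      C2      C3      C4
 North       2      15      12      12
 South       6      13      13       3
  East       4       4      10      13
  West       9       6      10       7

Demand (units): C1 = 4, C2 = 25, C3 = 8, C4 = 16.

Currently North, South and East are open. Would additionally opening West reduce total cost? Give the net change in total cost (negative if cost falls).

Current service cost with {North, South, East}: 236.
Adding West: each tenant re-picks its cheapest; new service cost 236, saving 0.
Extra fixed cost: 1. Net change = 1 − 0 = 1.
(Totals: 309 → 310.)

No — net change +1 (cost rises by 1).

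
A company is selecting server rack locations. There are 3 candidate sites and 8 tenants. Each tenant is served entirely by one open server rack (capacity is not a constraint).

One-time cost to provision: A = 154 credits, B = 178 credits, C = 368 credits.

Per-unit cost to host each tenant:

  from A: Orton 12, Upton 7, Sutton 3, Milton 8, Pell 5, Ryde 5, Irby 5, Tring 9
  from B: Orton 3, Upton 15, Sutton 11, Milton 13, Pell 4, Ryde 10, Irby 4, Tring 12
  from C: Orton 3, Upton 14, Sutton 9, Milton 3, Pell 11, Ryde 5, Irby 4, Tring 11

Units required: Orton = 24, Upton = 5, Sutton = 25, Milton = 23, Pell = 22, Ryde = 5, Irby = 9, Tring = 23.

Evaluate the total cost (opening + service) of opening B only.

Each tenant is assigned to its cheapest site among the open ones.
{B}: Orton→B 3·24=72, Upton→B 15·5=75, Sutton→B 11·25=275, Milton→B 13·23=299, Pell→B 4·22=88, Ryde→B 10·5=50, Irby→B 4·9=36, Tring→B 12·23=276. Service 1171; fixed 178; total 1349.

Total cost: 1349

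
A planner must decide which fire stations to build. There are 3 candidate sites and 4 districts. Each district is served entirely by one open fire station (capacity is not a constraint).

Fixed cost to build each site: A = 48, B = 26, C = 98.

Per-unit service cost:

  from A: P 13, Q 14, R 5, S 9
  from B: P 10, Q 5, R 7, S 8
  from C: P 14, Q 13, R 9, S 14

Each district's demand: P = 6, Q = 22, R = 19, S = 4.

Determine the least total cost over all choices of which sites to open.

Minimum total cost: 361

For any fixed open set, each district goes to its cheapest open site; total = fixed + service.
{B}: P→B 10·6=60, Q→B 5·22=110, R→B 7·19=133, S→B 8·4=32. Service 335; fixed 26; total 361.
{A, B}: service 297 + fixed 74 = 371
{B, C}: service 335 + fixed 124 = 459
{A, B, C}: service 297 + fixed 172 = 469
No other subset beats 361.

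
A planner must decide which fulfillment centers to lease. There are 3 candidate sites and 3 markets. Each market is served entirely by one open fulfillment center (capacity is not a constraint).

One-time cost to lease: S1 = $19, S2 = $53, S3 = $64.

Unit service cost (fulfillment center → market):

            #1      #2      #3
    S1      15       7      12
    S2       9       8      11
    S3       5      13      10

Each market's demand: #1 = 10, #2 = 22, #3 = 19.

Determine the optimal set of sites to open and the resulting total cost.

Open S1 and S3; minimum total cost 477.

For any fixed open set, each market goes to its cheapest open site; total = fixed + service.
{S1, S3}: #1→S3 5·10=50, #2→S1 7·22=154, #3→S3 10·19=190. Service 394; fixed 83; total 477.
{S1, S2}: #1→S2 9·10=90, #2→S1 7·22=154, #3→S2 11·19=209. Service 453; fixed 72; total 525.
{S2}: service 475 + fixed 53 = 528
{S1, S2, S3}: #1→S3 5·10=50, #2→S1 7·22=154, #3→S3 10·19=190. Service 394; fixed 136; total 530.
No other subset beats 477.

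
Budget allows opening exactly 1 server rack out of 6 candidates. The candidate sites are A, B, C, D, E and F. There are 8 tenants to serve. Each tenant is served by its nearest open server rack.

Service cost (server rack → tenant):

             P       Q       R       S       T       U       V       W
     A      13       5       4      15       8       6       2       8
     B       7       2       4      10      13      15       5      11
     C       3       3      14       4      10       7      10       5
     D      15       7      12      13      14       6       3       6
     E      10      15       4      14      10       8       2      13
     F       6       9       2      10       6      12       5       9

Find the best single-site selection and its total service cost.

Choose C only; total service cost 56.

With exactly 1 open, each tenant uses its cheapest among the chosen.
{C}: P→C 3, Q→C 3, R→C 14, S→C 4, T→C 10, U→C 7, V→C 10, W→C 5. Service cost 56.
{F}: service cost 59
{A}: service cost 61
Among all 6 size-1 choices, {C} is lowest.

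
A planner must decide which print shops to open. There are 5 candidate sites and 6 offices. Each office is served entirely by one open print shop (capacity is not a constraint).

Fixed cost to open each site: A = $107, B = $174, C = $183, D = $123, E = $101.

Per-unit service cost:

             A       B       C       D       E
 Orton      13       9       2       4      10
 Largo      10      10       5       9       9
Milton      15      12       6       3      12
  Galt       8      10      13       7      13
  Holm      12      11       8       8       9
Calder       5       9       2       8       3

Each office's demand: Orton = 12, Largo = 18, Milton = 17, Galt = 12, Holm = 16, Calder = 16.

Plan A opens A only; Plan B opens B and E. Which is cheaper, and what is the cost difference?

Plan A: {A}: Orton→A 13·12=156, Largo→A 10·18=180, Milton→A 15·17=255, Galt→A 8·12=96, Holm→A 12·16=192, Calder→A 5·16=80. Service 959; fixed 107; total 1066.
Plan B: {B, E}: Orton→B 9·12=108, Largo→E 9·18=162, Milton→B 12·17=204, Galt→B 10·12=120, Holm→E 9·16=144, Calder→E 3·16=48. Service 786; fixed 275; total 1061.
Difference: |1066 − 1061| = 5.

Plan B is cheaper by 5.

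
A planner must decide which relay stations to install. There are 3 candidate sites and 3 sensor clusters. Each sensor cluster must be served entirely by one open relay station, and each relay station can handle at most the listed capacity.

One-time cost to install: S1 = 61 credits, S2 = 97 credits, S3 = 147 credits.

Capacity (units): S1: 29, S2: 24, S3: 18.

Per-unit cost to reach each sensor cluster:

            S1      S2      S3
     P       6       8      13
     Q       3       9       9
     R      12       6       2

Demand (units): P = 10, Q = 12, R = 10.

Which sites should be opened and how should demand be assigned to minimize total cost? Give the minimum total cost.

Open {S1, S2}: P→S1 6·10=60, Q→S1 3·12=36, R→S2 6·10=60.
Loads: S1 carries 22/29, S2 carries 10/24. Service 156; fixed 158; total 314.
Next best feasible plan costs 324.

Minimum total cost: 314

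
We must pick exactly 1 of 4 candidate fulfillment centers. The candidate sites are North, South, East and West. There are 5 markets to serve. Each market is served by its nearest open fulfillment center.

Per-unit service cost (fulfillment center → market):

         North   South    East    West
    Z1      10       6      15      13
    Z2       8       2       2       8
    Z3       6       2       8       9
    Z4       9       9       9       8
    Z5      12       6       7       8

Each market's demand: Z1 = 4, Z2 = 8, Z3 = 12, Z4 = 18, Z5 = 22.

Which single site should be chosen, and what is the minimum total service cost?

With exactly 1 open, each market uses its cheapest among the chosen.
{South}: Z1→South 6·4=24, Z2→South 2·8=16, Z3→South 2·12=24, Z4→South 9·18=162, Z5→South 6·22=132. Service cost 358.
{East}: service cost 488
{West}: service cost 544
Among all 4 size-1 choices, {South} is lowest.

Choose South only; total service cost 358.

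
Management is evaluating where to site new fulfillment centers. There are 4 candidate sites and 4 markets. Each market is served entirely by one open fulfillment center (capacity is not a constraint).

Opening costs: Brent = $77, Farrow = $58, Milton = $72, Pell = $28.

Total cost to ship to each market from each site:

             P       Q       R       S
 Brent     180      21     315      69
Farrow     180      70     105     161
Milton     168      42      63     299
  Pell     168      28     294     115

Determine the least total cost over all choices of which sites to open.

For any fixed open set, each market goes to its cheapest open site; total = fixed + service.
{Brent, Milton}: P→Milton 168, Q→Brent 21, R→Milton 63, S→Brent 69. Service 321; fixed 149; total 470.
{Milton, Pell}: P→Milton 168, Q→Pell 28, R→Milton 63, S→Pell 115. Service 374; fixed 100; total 474.
{Brent, Milton, Pell}: P→Milton 168, Q→Brent 21, R→Milton 63, S→Brent 69. Service 321; fixed 177; total 498.
{Brent, Farrow, Milton, Pell}: service 321 + fixed 235 = 556
No other subset beats 470.

Minimum total cost: 470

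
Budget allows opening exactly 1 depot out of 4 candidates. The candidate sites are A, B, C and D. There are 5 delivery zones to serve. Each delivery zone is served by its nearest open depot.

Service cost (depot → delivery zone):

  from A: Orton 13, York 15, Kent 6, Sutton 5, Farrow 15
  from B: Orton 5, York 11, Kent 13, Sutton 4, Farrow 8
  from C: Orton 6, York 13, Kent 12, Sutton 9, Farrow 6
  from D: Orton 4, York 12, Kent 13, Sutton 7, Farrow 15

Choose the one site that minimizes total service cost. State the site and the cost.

Choose B only; total service cost 41.

With exactly 1 open, each delivery zone uses its cheapest among the chosen.
{B}: Orton→B 5, York→B 11, Kent→B 13, Sutton→B 4, Farrow→B 8. Service cost 41.
{C}: service cost 46
{D}: service cost 51
Among all 4 size-1 choices, {B} is lowest.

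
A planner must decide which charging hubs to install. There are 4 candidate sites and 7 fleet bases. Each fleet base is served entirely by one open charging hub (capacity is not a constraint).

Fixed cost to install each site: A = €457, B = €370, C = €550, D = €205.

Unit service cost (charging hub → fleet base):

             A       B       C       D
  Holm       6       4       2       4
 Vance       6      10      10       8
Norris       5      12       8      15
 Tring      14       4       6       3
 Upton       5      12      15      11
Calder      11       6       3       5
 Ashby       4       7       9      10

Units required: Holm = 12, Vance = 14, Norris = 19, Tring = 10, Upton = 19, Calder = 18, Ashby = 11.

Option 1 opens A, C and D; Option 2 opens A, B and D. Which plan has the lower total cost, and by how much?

Option 1: {A, C, D}: Holm→C 2·12=24, Vance→A 6·14=84, Norris→A 5·19=95, Tring→D 3·10=30, Upton→A 5·19=95, Calder→C 3·18=54, Ashby→A 4·11=44. Service 426; fixed 1212; total 1638.
Option 2: {A, B, D}: Holm→B 4·12=48, Vance→A 6·14=84, Norris→A 5·19=95, Tring→D 3·10=30, Upton→A 5·19=95, Calder→D 5·18=90, Ashby→A 4·11=44. Service 486; fixed 1032; total 1518.
Difference: |1638 − 1518| = 120.

Option 2 is cheaper by 120.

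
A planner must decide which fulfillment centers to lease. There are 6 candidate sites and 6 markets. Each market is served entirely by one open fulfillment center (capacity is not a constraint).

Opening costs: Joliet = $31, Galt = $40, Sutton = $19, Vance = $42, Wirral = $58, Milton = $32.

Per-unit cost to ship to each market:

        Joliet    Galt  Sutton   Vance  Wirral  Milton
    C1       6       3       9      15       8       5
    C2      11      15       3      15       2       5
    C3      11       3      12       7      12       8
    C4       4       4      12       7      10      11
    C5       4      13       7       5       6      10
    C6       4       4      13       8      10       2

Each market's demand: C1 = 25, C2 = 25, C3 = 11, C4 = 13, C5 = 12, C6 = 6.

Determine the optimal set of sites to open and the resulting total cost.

Open Joliet, Galt and Sutton; minimum total cost 397.

For any fixed open set, each market goes to its cheapest open site; total = fixed + service.
{Joliet, Galt, Sutton}: C1→Galt 3·25=75, C2→Sutton 3·25=75, C3→Galt 3·11=33, C4→Joliet 4·13=52, C5→Joliet 4·12=48, C6→Joliet 4·6=24. Service 307; fixed 90; total 397.
{Galt, Sutton}: C1→Galt 3·25=75, C2→Sutton 3·25=75, C3→Galt 3·11=33, C4→Galt 4·13=52, C5→Sutton 7·12=84, C6→Galt 4·6=24. Service 343; fixed 59; total 402.
{Galt, Wirral}: C1→Galt 3·25=75, C2→Wirral 2·25=50, C3→Galt 3·11=33, C4→Galt 4·13=52, C5→Wirral 6·12=72, C6→Galt 4·6=24. Service 306; fixed 98; total 404.
{Joliet, Galt, Sutton, Vance, Wirral, Milton}: service 270 + fixed 222 = 492
No other subset beats 397.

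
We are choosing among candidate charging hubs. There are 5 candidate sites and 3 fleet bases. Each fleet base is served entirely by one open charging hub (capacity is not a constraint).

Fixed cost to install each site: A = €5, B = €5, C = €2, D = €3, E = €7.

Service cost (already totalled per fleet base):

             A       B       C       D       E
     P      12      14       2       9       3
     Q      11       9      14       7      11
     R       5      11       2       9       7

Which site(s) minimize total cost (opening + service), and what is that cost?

For any fixed open set, each fleet base goes to its cheapest open site; total = fixed + service.
{C, D}: P→C 2, Q→D 7, R→C 2. Service 11; fixed 5; total 16.
{B, C}: service 13 + fixed 7 = 20
{C}: service 18 + fixed 2 = 20
{A, B, C, D, E}: service 11 + fixed 22 = 33
No other subset beats 16.

Open C and D; minimum total cost 16.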